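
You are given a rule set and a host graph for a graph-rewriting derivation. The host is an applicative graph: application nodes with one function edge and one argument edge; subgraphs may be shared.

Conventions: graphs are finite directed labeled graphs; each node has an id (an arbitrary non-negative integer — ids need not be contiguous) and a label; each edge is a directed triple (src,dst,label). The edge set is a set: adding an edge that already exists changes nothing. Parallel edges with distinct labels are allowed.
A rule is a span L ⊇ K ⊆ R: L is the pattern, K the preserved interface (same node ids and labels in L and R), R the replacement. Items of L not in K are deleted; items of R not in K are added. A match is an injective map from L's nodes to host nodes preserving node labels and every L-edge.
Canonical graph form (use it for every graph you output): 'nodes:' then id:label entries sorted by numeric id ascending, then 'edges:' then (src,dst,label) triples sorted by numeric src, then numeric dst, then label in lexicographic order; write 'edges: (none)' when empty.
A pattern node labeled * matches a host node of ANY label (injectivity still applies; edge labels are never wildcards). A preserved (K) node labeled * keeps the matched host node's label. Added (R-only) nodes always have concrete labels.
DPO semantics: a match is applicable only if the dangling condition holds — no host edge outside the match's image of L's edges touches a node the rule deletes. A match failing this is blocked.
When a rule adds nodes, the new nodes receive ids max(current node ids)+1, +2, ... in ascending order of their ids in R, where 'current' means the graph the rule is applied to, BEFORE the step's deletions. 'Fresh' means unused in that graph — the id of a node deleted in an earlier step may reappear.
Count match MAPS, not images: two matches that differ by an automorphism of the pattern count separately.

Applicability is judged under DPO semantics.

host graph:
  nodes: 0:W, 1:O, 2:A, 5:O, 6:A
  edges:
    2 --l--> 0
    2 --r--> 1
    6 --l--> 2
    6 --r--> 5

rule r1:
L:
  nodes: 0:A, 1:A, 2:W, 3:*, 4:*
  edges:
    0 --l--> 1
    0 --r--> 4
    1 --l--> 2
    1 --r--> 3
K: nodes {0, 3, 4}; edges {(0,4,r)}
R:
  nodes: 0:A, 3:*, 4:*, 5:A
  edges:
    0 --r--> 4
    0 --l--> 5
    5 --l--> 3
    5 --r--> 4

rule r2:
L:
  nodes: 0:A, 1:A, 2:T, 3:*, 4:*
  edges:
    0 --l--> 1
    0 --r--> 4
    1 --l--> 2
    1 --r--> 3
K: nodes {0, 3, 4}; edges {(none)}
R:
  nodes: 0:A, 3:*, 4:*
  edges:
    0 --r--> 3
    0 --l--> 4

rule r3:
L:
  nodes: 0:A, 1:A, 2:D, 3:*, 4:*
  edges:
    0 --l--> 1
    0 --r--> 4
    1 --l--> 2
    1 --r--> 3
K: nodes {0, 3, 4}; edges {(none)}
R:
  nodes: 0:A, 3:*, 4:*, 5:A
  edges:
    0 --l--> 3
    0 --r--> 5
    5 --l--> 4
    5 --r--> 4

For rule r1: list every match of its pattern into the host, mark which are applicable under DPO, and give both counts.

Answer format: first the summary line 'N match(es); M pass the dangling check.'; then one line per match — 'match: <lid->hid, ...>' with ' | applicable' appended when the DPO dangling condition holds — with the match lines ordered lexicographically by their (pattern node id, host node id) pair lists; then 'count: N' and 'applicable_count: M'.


1 match(es); 1 pass the dangling check.
match: 0->6, 1->2, 2->0, 3->1, 4->5 | applicable
count: 1
applicable_count: 1


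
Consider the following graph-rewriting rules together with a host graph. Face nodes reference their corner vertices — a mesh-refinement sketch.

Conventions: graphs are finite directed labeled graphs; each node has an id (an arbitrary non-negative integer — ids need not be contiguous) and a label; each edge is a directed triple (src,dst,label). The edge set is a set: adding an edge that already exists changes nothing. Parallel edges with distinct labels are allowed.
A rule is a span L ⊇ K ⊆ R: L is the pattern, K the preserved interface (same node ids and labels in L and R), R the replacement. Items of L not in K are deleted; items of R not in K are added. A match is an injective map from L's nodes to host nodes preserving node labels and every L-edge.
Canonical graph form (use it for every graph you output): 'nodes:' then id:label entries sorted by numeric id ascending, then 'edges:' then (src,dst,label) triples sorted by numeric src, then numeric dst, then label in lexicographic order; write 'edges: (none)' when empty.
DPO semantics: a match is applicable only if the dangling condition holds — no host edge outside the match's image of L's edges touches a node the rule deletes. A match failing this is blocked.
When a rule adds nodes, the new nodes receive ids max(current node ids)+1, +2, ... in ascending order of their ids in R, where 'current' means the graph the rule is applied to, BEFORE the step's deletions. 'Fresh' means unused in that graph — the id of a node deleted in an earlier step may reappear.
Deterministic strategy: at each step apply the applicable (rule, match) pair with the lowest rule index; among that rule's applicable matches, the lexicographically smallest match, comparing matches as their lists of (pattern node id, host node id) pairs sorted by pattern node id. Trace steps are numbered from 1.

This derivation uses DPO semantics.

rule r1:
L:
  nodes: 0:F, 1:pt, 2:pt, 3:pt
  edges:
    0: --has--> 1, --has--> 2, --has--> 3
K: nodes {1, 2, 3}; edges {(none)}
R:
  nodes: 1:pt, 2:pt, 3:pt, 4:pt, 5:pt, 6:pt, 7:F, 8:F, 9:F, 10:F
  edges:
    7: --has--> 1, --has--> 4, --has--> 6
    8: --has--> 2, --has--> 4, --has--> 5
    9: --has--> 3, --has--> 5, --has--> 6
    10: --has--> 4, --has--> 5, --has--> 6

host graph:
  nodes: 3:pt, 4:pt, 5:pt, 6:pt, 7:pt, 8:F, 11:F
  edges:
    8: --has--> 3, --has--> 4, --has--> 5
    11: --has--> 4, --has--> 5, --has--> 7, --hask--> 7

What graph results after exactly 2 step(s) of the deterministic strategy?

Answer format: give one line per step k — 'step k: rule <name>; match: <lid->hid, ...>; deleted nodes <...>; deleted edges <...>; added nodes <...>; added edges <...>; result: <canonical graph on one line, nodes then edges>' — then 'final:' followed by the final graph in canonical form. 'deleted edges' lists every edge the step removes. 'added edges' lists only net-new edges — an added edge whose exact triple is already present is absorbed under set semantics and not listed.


step 1: rule r1; match: 0->8, 1->3, 2->4, 3->5; deleted nodes 8; deleted edges (8,3,has); (8,4,has); (8,5,has); added nodes 12, 13, 14, 15, 16, 17, 18; added edges (15,3,has); (15,12,has); (15,14,has); (16,4,has); (16,12,has); (16,13,has); (17,5,has); (17,13,has); (17,14,has); (18,12,has); (18,13,has); (18,14,has); result: nodes: 3:pt, 4:pt, 5:pt, 6:pt, 7:pt, 11:F, 12:pt, 13:pt, 14:pt, 15:F, 16:F, 17:F, 18:F edges: (11,4,has); (11,5,has); (11,7,has); (11,7,hask); (15,3,has); (15,12,has); (15,14,has); (16,4,has); (16,12,has); (16,13,has); (17,5,has); (17,13,has); (17,14,has); (18,12,has); (18,13,has); (18,14,has)
step 2: rule r1; match: 0->15, 1->3, 2->12, 3->14; deleted nodes 15; deleted edges (15,3,has); (15,12,has); (15,14,has); added nodes 19, 20, 21, 22, 23, 24, 25; added edges (22,3,has); (22,19,has); (22,21,has); (23,12,has); (23,19,has); (23,20,has); (24,14,has); (24,20,has); (24,21,has); (25,19,has); (25,20,has); (25,21,has); result: nodes: 3:pt, 4:pt, 5:pt, 6:pt, 7:pt, 11:F, 12:pt, 13:pt, 14:pt, 16:F, 17:F, 18:F, 19:pt, 20:pt, 21:pt, 22:F, 23:F, 24:F, 25:F edges: (11,4,has); (11,5,has); (11,7,has); (11,7,hask); (16,4,has); (16,12,has); (16,13,has); (17,5,has); (17,13,has); (17,14,has); (18,12,has); (18,13,has); (18,14,has); (22,3,has); (22,19,has); (22,21,has); (23,12,has); (23,19,has); (23,20,has); (24,14,has); (24,20,has); (24,21,has); (25,19,has); (25,20,has); (25,21,has)
final:
nodes: 3:pt, 4:pt, 5:pt, 6:pt, 7:pt, 11:F, 12:pt, 13:pt, 14:pt, 16:F, 17:F, 18:F, 19:pt, 20:pt, 21:pt, 22:F, 23:F, 24:F, 25:F
edges: (11,4,has); (11,5,has); (11,7,has); (11,7,hask); (16,4,has); (16,12,has); (16,13,has); (17,5,has); (17,13,has); (17,14,has); (18,12,has); (18,13,has); (18,14,has); (22,3,has); (22,19,has); (22,21,has); (23,12,has); (23,19,has); (23,20,has); (24,14,has); (24,20,has); (24,21,has); (25,19,has); (25,20,has); (25,21,has)


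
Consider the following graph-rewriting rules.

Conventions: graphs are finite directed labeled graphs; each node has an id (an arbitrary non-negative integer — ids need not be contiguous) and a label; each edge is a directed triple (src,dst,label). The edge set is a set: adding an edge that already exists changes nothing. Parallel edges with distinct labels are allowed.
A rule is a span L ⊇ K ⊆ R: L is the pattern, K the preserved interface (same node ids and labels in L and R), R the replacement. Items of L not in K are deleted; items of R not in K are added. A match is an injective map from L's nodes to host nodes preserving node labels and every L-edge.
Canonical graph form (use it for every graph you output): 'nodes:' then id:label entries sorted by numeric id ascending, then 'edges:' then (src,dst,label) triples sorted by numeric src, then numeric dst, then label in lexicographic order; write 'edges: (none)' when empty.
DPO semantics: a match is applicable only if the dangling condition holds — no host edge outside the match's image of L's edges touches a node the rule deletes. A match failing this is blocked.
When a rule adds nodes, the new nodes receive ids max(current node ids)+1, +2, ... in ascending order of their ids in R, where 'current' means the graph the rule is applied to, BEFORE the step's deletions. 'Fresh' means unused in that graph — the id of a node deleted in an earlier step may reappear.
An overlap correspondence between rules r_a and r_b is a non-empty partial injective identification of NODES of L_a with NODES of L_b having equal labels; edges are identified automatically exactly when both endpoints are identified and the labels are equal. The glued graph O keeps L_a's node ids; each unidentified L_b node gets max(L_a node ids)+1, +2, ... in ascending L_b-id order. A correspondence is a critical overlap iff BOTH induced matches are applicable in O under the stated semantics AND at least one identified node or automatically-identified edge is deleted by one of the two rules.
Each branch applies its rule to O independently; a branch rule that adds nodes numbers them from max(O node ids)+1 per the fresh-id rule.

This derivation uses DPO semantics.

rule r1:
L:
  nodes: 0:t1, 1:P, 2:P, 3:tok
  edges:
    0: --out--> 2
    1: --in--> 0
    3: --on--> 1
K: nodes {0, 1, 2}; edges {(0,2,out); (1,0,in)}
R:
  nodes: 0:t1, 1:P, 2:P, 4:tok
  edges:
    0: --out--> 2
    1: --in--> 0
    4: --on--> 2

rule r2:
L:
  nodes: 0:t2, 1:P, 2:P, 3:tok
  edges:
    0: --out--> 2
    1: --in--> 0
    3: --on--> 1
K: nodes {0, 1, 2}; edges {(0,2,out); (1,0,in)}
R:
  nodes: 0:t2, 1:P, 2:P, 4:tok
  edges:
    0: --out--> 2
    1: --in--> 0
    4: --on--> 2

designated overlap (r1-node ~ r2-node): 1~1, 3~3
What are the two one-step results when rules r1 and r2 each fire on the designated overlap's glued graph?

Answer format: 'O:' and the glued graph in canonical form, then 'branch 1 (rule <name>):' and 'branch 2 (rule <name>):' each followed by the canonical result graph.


O:
nodes: 0:t1, 1:P, 2:P, 3:tok, 4:t2, 5:P
edges: (0,2,out); (1,0,in); (1,4,in); (3,1,on); (4,5,out)
branch 1 (rule r1):
nodes: 0:t1, 1:P, 2:P, 4:t2, 5:P, 6:tok
edges: (0,2,out); (1,0,in); (1,4,in); (4,5,out); (6,2,on)
branch 2 (rule r2):
nodes: 0:t1, 1:P, 2:P, 4:t2, 5:P, 6:tok
edges: (0,2,out); (1,0,in); (1,4,in); (4,5,out); (6,5,on)


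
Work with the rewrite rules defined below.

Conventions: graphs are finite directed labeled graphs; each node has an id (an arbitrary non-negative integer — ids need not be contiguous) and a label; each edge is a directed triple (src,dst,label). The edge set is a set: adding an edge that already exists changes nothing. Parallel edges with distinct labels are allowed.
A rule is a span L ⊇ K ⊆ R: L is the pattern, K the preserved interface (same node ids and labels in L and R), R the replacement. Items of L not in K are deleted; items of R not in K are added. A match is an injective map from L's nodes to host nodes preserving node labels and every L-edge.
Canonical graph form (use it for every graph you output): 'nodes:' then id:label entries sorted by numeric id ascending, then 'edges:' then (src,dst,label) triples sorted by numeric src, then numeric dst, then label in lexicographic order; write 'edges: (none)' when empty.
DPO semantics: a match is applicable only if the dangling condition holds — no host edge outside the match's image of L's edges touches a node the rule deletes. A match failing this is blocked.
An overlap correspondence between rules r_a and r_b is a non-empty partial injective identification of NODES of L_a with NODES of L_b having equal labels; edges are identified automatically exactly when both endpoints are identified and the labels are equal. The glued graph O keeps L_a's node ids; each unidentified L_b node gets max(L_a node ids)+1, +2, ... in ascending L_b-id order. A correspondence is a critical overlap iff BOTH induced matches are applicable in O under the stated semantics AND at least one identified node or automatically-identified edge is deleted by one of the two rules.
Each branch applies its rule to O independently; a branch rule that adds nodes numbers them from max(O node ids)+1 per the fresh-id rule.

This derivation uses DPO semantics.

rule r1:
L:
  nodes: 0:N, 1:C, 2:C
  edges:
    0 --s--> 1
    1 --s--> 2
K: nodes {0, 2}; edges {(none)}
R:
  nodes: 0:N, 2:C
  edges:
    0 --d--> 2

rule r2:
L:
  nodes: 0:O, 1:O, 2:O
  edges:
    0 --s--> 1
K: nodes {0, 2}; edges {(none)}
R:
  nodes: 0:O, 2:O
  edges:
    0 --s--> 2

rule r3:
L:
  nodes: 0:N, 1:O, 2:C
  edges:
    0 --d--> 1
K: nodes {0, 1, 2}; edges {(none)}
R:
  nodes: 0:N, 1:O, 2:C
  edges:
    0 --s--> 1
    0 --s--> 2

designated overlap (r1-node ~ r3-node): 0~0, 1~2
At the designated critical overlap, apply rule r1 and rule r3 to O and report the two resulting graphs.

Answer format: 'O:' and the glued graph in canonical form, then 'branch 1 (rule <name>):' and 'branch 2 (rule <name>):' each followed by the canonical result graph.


O:
nodes: 0:N, 1:C, 2:C, 3:O
edges: (0,1,s); (0,3,d); (1,2,s)
branch 1 (rule r1):
nodes: 0:N, 2:C, 3:O
edges: (0,2,d); (0,3,d)
branch 2 (rule r3):
nodes: 0:N, 1:C, 2:C, 3:O
edges: (0,1,s); (0,3,s); (1,2,s)


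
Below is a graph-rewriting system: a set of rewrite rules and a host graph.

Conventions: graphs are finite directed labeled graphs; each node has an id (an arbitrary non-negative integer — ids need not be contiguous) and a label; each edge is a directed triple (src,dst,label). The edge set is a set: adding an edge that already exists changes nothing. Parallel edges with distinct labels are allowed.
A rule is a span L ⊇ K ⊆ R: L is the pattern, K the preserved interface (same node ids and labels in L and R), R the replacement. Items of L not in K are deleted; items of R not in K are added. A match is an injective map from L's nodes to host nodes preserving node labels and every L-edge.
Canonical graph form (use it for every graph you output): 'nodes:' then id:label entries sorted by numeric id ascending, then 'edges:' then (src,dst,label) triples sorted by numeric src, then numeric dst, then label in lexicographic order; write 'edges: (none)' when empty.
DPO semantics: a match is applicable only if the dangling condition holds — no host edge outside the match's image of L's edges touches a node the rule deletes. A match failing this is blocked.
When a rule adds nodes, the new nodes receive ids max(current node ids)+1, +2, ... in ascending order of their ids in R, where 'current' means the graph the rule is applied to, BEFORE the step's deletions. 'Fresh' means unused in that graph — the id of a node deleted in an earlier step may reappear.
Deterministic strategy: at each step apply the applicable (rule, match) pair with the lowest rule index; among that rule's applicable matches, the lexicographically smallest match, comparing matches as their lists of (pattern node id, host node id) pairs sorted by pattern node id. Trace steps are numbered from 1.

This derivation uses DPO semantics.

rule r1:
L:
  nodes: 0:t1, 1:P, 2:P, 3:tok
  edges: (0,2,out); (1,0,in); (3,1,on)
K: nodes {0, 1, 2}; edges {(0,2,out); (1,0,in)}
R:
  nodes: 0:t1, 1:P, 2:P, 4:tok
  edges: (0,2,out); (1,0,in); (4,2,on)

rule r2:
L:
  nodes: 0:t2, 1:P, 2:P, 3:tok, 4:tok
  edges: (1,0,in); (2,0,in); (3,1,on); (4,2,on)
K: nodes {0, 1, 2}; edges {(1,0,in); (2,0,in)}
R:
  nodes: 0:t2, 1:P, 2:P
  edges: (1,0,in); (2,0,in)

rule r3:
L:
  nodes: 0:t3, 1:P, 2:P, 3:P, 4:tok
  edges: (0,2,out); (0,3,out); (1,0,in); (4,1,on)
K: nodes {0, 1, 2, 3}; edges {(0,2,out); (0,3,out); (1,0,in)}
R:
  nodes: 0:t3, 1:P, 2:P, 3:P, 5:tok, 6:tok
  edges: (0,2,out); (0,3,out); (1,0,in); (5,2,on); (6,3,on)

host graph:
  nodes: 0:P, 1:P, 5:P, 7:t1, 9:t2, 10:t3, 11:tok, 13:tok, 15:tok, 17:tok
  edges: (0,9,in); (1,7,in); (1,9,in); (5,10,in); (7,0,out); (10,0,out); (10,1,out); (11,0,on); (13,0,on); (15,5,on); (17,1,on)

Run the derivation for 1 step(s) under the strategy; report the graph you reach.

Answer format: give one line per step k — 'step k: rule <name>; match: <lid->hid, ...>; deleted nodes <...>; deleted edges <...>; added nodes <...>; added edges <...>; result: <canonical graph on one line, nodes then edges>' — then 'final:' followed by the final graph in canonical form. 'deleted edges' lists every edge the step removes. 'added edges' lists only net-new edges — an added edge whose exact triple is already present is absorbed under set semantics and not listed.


step 1: rule r1; match: 0->7, 1->1, 2->0, 3->17; deleted nodes 17; deleted edges (17,1,on); added nodes 18; added edges (18,0,on); result: nodes: 0:P, 1:P, 5:P, 7:t1, 9:t2, 10:t3, 11:tok, 13:tok, 15:tok, 18:tok edges: (0,9,in); (1,7,in); (1,9,in); (5,10,in); (7,0,out); (10,0,out); (10,1,out); (11,0,on); (13,0,on); (15,5,on); (18,0,on)
final:
nodes: 0:P, 1:P, 5:P, 7:t1, 9:t2, 10:t3, 11:tok, 13:tok, 15:tok, 18:tok
edges: (0,9,in); (1,7,in); (1,9,in); (5,10,in); (7,0,out); (10,0,out); (10,1,out); (11,0,on); (13,0,on); (15,5,on); (18,0,on)


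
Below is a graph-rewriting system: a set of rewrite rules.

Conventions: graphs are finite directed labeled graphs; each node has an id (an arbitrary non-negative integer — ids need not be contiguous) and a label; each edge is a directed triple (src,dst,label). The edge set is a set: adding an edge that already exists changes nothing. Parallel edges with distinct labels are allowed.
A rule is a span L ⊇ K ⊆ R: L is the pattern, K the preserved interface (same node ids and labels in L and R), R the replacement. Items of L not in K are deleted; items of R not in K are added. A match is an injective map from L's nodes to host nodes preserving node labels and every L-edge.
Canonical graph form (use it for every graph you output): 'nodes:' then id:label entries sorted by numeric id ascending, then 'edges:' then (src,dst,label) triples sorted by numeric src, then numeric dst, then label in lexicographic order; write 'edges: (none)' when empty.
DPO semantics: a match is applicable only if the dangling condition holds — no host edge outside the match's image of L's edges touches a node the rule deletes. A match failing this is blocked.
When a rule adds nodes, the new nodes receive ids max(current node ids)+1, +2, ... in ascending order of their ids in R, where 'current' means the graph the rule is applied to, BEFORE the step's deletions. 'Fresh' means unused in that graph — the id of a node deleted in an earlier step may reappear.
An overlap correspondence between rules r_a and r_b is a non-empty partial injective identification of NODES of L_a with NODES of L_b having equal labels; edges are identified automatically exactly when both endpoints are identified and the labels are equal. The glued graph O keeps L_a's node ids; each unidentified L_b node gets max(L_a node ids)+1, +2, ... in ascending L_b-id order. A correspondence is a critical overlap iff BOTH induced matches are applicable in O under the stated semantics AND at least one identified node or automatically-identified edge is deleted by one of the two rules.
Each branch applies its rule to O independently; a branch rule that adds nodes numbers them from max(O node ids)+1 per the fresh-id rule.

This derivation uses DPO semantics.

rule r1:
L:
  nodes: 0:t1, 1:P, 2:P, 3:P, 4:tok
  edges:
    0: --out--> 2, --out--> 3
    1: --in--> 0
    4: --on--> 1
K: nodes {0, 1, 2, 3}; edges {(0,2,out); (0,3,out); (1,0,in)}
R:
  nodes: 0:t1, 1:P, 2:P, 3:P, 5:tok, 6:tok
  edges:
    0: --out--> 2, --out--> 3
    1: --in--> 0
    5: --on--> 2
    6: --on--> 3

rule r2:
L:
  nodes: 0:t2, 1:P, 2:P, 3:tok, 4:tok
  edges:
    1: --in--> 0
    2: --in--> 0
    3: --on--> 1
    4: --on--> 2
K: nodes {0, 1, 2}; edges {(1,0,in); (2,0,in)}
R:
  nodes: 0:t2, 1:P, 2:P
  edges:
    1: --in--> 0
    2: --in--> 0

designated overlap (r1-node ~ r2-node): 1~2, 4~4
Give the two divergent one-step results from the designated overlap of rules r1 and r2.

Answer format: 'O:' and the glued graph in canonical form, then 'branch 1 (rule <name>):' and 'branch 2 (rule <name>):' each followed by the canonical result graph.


O:
nodes: 0:t1, 1:P, 2:P, 3:P, 4:tok, 5:t2, 6:P, 7:tok
edges: (0,2,out); (0,3,out); (1,0,in); (1,5,in); (4,1,on); (6,5,in); (7,6,on)
branch 1 (rule r1):
nodes: 0:t1, 1:P, 2:P, 3:P, 5:t2, 6:P, 7:tok, 8:tok, 9:tok
edges: (0,2,out); (0,3,out); (1,0,in); (1,5,in); (6,5,in); (7,6,on); (8,2,on); (9,3,on)
branch 2 (rule r2):
nodes: 0:t1, 1:P, 2:P, 3:P, 5:t2, 6:P
edges: (0,2,out); (0,3,out); (1,0,in); (1,5,in); (6,5,in)


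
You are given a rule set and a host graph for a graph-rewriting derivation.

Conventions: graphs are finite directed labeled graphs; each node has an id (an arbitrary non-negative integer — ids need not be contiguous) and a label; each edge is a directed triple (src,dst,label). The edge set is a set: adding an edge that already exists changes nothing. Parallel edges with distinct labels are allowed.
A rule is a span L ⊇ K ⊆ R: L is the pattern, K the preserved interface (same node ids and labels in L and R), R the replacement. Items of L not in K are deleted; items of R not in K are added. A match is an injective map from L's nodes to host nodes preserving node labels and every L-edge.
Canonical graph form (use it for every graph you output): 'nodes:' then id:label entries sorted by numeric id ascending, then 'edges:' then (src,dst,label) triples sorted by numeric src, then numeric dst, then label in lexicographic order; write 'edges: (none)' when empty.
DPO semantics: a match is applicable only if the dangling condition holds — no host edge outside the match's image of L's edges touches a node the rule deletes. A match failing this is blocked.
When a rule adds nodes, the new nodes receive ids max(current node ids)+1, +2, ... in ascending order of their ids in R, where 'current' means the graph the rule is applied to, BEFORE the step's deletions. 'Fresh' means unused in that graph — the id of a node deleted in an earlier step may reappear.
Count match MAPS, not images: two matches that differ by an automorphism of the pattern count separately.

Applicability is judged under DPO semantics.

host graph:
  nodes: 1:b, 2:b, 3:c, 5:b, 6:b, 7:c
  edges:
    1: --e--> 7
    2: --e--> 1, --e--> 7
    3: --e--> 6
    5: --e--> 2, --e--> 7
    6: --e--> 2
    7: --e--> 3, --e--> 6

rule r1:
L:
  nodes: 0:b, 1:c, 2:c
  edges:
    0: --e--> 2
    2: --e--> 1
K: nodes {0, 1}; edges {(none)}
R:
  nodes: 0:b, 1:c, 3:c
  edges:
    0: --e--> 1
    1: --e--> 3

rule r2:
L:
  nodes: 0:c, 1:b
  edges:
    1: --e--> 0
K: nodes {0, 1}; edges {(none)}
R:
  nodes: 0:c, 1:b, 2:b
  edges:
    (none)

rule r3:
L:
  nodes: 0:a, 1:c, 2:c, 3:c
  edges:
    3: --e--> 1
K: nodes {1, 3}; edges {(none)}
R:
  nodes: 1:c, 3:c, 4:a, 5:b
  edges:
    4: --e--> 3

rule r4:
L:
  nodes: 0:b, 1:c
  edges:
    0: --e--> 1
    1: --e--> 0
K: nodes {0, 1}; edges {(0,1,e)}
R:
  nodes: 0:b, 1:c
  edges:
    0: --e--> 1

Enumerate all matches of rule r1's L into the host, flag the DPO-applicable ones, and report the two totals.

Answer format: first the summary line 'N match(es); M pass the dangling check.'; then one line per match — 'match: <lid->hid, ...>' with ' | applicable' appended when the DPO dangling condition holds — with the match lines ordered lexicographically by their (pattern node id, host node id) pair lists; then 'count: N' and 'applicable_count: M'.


3 match(es); 0 pass the dangling check.
match: 0->1, 1->3, 2->7
match: 0->2, 1->3, 2->7
match: 0->5, 1->3, 2->7
count: 3
applicable_count: 0


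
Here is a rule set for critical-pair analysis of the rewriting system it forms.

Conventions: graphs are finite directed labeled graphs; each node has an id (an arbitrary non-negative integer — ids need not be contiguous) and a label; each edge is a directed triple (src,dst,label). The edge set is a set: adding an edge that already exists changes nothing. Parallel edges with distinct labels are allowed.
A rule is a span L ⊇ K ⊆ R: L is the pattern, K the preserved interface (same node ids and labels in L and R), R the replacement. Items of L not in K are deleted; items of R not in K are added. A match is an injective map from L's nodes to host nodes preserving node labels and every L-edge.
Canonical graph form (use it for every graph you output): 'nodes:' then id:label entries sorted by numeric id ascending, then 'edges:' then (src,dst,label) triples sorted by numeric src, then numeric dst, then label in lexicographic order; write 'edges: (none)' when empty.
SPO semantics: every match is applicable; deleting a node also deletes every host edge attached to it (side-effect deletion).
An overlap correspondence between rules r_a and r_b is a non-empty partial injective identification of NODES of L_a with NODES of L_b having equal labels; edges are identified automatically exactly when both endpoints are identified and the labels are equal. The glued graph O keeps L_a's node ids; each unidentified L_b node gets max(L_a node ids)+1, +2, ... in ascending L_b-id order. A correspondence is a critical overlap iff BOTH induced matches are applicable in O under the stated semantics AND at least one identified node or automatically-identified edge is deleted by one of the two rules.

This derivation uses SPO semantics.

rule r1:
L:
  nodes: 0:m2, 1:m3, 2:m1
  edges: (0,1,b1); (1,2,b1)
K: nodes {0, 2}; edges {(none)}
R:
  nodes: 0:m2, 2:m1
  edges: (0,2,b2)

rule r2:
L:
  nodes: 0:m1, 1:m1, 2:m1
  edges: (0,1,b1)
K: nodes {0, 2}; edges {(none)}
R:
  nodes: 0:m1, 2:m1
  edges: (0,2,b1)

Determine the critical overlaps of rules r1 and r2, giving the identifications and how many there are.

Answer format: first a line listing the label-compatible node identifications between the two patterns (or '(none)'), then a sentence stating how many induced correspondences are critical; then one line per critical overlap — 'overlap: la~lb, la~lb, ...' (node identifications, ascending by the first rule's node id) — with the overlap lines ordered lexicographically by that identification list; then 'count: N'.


label-compatible node identifications between L(r1) and L(r2): 2~0, 2~1, 2~2
1 of the induced correspondences is a critical overlap of r1 and r2.
overlap: 2~1
count: 1


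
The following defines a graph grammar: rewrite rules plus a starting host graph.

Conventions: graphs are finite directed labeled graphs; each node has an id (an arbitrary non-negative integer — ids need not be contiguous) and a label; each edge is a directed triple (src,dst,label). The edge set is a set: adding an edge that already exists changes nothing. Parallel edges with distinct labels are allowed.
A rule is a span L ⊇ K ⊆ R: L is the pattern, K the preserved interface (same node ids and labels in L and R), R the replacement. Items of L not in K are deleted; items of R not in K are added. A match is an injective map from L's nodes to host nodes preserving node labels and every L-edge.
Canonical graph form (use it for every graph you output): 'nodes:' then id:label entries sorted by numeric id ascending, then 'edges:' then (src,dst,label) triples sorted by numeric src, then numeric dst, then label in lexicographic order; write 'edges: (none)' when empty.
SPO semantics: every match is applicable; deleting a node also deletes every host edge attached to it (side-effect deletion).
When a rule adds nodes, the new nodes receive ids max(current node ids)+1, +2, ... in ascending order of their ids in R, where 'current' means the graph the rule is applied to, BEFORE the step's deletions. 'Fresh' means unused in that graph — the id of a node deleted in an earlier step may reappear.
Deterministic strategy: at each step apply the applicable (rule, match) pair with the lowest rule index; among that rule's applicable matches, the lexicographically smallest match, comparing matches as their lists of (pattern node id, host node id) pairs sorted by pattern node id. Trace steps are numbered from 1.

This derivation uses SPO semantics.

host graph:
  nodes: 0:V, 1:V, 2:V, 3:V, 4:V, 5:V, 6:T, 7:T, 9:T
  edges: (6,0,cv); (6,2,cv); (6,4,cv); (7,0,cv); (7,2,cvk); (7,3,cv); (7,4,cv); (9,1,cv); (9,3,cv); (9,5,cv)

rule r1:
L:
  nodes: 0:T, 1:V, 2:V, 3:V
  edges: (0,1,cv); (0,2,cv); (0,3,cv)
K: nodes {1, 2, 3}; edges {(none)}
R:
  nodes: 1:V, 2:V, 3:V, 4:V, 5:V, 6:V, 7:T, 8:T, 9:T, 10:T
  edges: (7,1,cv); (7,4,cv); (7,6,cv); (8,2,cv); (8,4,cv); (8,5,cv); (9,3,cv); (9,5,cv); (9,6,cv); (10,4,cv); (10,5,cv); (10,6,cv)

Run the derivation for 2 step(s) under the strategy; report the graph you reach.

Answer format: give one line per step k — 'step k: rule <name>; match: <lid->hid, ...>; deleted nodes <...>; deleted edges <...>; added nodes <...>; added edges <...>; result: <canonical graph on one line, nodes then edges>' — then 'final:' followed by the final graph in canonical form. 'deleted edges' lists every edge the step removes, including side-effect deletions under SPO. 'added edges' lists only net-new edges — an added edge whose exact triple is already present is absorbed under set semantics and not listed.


step 1: rule r1; match: 0->6, 1->0, 2->2, 3->4; deleted nodes 6; deleted edges (6,0,cv); (6,2,cv); (6,4,cv); added nodes 10, 11, 12, 13, 14, 15, 16; added edges (13,0,cv); (13,10,cv); (13,12,cv); (14,2,cv); (14,10,cv); (14,11,cv); (15,4,cv); (15,11,cv); (15,12,cv); (16,10,cv); (16,11,cv); (16,12,cv); result: nodes: 0:V, 1:V, 2:V, 3:V, 4:V, 5:V, 7:T, 9:T, 10:V, 11:V, 12:V, 13:T, 14:T, 15:T, 16:T edges: (7,0,cv); (7,2,cvk); (7,3,cv); (7,4,cv); (9,1,cv); (9,3,cv); (9,5,cv); (13,0,cv); (13,10,cv); (13,12,cv); (14,2,cv); (14,10,cv); (14,11,cv); (15,4,cv); (15,11,cv); (15,12,cv); (16,10,cv); (16,11,cv); (16,12,cv)
step 2: rule r1; match: 0->7, 1->0, 2->3, 3->4; deleted nodes 7; deleted edges (7,0,cv); (7,2,cvk); (7,3,cv); (7,4,cv); added nodes 17, 18, 19, 20, 21, 22, 23; added edges (20,0,cv); (20,17,cv); (20,19,cv); (21,3,cv); (21,17,cv); (21,18,cv); (22,4,cv); (22,18,cv); (22,19,cv); (23,17,cv); (23,18,cv); (23,19,cv); result: nodes: 0:V, 1:V, 2:V, 3:V, 4:V, 5:V, 9:T, 10:V, 11:V, 12:V, 13:T, 14:T, 15:T, 16:T, 17:V, 18:V, 19:V, 20:T, 21:T, 22:T, 23:T edges: (9,1,cv); (9,3,cv); (9,5,cv); (13,0,cv); (13,10,cv); (13,12,cv); (14,2,cv); (14,10,cv); (14,11,cv); (15,4,cv); (15,11,cv); (15,12,cv); (16,10,cv); (16,11,cv); (16,12,cv); (20,0,cv); (20,17,cv); (20,19,cv); (21,3,cv); (21,17,cv); (21,18,cv); (22,4,cv); (22,18,cv); (22,19,cv); (23,17,cv); (23,18,cv); (23,19,cv)
final:
nodes: 0:V, 1:V, 2:V, 3:V, 4:V, 5:V, 9:T, 10:V, 11:V, 12:V, 13:T, 14:T, 15:T, 16:T, 17:V, 18:V, 19:V, 20:T, 21:T, 22:T, 23:T
edges: (9,1,cv); (9,3,cv); (9,5,cv); (13,0,cv); (13,10,cv); (13,12,cv); (14,2,cv); (14,10,cv); (14,11,cv); (15,4,cv); (15,11,cv); (15,12,cv); (16,10,cv); (16,11,cv); (16,12,cv); (20,0,cv); (20,17,cv); (20,19,cv); (21,3,cv); (21,17,cv); (21,18,cv); (22,4,cv); (22,18,cv); (22,19,cv); (23,17,cv); (23,18,cv); (23,19,cv)


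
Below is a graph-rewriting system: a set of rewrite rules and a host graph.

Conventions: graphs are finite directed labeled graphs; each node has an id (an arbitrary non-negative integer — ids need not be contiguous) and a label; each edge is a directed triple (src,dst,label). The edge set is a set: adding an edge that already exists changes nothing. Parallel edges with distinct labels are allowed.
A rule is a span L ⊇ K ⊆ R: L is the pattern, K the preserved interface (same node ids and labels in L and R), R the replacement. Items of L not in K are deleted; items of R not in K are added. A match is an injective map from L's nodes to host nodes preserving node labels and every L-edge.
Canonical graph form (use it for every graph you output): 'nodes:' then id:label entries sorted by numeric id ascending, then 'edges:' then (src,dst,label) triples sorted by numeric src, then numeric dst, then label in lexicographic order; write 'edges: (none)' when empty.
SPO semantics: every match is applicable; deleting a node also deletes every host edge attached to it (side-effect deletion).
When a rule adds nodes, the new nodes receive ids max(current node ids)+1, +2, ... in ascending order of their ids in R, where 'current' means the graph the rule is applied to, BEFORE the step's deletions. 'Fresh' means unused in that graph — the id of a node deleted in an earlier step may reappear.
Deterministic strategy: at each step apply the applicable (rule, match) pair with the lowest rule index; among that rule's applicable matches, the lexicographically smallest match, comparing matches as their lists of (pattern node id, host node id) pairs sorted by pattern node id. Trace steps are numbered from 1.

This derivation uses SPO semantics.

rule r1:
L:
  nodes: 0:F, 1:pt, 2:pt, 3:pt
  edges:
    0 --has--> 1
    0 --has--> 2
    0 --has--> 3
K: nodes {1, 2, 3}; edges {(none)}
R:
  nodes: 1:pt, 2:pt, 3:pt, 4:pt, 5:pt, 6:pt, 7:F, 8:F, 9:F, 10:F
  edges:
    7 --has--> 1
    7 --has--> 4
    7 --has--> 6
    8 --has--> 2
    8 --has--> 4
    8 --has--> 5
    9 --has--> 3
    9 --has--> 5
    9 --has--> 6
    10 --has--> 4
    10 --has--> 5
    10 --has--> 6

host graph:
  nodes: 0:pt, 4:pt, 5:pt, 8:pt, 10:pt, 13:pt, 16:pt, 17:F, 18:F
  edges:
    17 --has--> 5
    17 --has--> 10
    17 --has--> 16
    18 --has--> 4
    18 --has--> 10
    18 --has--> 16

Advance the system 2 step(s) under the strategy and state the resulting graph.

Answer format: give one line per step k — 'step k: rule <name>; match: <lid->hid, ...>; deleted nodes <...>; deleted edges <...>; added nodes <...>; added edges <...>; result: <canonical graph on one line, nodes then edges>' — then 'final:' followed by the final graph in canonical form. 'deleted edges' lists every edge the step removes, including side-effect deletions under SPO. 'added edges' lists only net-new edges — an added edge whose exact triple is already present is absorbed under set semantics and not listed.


step 1: rule r1; match: 0->17, 1->5, 2->10, 3->16; deleted nodes 17; deleted edges (17,5,has); (17,10,has); (17,16,has); added nodes 19, 20, 21, 22, 23, 24, 25; added edges (22,5,has); (22,19,has); (22,21,has); (23,10,has); (23,19,has); (23,20,has); (24,16,has); (24,20,has); (24,21,has); (25,19,has); (25,20,has); (25,21,has); result: nodes: 0:pt, 4:pt, 5:pt, 8:pt, 10:pt, 13:pt, 16:pt, 18:F, 19:pt, 20:pt, 21:pt, 22:F, 23:F, 24:F, 25:F edges: (18,4,has); (18,10,has); (18,16,has); (22,5,has); (22,19,has); (22,21,has); (23,10,has); (23,19,has); (23,20,has); (24,16,has); (24,20,has); (24,21,has); (25,19,has); (25,20,has); (25,21,has)
step 2: rule r1; match: 0->18, 1->4, 2->10, 3->16; deleted nodes 18; deleted edges (18,4,has); (18,10,has); (18,16,has); added nodes 26, 27, 28, 29, 30, 31, 32; added edges (29,4,has); (29,26,has); (29,28,has); (30,10,has); (30,26,has); (30,27,has); (31,16,has); (31,27,has); (31,28,has); (32,26,has); (32,27,has); (32,28,has); result: nodes: 0:pt, 4:pt, 5:pt, 8:pt, 10:pt, 13:pt, 16:pt, 19:pt, 20:pt, 21:pt, 22:F, 23:F, 24:F, 25:F, 26:pt, 27:pt, 28:pt, 29:F, 30:F, 31:F, 32:F edges: (22,5,has); (22,19,has); (22,21,has); (23,10,has); (23,19,has); (23,20,has); (24,16,has); (24,20,has); (24,21,has); (25,19,has); (25,20,has); (25,21,has); (29,4,has); (29,26,has); (29,28,has); (30,10,has); (30,26,has); (30,27,has); (31,16,has); (31,27,has); (31,28,has); (32,26,has); (32,27,has); (32,28,has)
final:
nodes: 0:pt, 4:pt, 5:pt, 8:pt, 10:pt, 13:pt, 16:pt, 19:pt, 20:pt, 21:pt, 22:F, 23:F, 24:F, 25:F, 26:pt, 27:pt, 28:pt, 29:F, 30:F, 31:F, 32:F
edges: (22,5,has); (22,19,has); (22,21,has); (23,10,has); (23,19,has); (23,20,has); (24,16,has); (24,20,has); (24,21,has); (25,19,has); (25,20,has); (25,21,has); (29,4,has); (29,26,has); (29,28,has); (30,10,has); (30,26,has); (30,27,has); (31,16,has); (31,27,has); (31,28,has); (32,26,has); (32,27,has); (32,28,has)


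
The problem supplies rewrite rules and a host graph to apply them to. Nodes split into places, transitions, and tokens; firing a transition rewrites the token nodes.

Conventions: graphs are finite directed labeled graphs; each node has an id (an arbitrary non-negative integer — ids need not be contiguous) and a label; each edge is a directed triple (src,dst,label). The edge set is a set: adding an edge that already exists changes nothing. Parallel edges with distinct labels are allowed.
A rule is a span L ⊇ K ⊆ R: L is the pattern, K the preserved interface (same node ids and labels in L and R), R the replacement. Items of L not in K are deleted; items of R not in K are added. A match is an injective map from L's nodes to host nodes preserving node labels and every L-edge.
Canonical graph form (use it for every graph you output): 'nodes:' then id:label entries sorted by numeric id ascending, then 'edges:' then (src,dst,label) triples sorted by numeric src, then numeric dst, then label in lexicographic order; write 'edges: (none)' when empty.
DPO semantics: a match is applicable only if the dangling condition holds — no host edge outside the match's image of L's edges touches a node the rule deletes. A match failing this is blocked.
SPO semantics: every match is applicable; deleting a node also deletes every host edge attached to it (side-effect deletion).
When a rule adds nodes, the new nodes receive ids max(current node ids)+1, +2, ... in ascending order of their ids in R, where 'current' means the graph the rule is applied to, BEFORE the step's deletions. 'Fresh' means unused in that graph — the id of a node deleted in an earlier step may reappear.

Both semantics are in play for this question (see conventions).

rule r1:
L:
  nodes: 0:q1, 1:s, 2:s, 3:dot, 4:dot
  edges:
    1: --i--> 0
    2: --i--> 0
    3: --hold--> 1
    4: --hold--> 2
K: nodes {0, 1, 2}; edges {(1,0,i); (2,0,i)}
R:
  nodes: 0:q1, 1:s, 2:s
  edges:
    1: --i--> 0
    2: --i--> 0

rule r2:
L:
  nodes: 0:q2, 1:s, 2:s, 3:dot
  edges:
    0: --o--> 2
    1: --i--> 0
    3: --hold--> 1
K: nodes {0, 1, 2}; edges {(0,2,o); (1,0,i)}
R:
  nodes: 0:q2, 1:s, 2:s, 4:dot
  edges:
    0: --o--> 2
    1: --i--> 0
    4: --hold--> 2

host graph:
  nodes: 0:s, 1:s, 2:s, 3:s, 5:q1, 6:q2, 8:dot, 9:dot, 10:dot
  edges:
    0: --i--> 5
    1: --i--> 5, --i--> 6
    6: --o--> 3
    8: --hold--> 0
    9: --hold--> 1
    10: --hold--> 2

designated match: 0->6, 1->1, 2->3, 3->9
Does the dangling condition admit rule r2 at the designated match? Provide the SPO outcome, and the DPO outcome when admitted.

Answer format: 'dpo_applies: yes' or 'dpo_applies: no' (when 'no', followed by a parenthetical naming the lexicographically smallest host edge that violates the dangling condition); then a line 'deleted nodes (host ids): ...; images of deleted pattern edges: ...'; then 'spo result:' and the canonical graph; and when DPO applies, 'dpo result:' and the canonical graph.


dpo_applies: yes
deleted nodes (host ids): 9; images of deleted pattern edges: (9,1,hold)
spo result:
nodes: 0:s, 1:s, 2:s, 3:s, 5:q1, 6:q2, 8:dot, 10:dot, 11:dot
edges: (0,5,i); (1,5,i); (1,6,i); (6,3,o); (8,0,hold); (10,2,hold); (11,3,hold)
dpo result:
nodes: 0:s, 1:s, 2:s, 3:s, 5:q1, 6:q2, 8:dot, 10:dot, 11:dot
edges: (0,5,i); (1,5,i); (1,6,i); (6,3,o); (8,0,hold); (10,2,hold); (11,3,hold)


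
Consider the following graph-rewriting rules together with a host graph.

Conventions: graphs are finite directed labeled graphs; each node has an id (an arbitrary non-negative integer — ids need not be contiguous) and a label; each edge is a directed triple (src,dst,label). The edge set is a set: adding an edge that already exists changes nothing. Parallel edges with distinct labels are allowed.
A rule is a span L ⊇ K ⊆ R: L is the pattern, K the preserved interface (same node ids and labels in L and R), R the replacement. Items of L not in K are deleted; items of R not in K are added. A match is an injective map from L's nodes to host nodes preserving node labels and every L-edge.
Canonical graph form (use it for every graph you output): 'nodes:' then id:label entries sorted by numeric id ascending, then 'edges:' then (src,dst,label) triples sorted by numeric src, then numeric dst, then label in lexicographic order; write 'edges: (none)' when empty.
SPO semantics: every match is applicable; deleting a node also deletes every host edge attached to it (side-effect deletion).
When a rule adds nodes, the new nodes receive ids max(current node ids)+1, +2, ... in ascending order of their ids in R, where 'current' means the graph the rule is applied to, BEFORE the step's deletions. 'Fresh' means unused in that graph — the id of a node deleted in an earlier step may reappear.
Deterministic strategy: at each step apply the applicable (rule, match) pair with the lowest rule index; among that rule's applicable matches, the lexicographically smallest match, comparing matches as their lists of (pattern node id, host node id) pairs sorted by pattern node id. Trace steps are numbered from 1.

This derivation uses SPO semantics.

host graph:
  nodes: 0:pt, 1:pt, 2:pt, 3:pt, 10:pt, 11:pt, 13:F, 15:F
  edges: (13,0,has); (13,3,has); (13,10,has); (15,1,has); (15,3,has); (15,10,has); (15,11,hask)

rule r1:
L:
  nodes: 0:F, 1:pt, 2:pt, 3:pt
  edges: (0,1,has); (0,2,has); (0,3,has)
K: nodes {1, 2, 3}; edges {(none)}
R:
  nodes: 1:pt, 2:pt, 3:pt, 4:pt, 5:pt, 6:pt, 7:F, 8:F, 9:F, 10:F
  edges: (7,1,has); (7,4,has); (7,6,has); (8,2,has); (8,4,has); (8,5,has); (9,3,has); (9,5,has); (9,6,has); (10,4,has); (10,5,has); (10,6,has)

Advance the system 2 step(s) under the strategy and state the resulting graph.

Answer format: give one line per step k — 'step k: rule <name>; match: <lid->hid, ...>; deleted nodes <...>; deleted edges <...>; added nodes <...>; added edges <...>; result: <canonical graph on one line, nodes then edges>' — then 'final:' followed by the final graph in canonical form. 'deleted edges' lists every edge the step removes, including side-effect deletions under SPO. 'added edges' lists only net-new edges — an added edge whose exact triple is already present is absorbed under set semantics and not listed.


step 1: rule r1; match: 0->13, 1->0, 2->3, 3->10; deleted nodes 13; deleted edges (13,0,has); (13,3,has); (13,10,has); added nodes 16, 17, 18, 19, 20, 21, 22; added edges (19,0,has); (19,16,has); (19,18,has); (20,3,has); (20,16,has); (20,17,has); (21,10,has); (21,17,has); (21,18,has); (22,16,has); (22,17,has); (22,18,has); result: nodes: 0:pt, 1:pt, 2:pt, 3:pt, 10:pt, 11:pt, 15:F, 16:pt, 17:pt, 18:pt, 19:F, 20:F, 21:F, 22:F edges: (15,1,has); (15,3,has); (15,10,has); (15,11,hask); (19,0,has); (19,16,has); (19,18,has); (20,3,has); (20,16,has); (20,17,has); (21,10,has); (21,17,has); (21,18,has); (22,16,has); (22,17,has); (22,18,has)
step 2: rule r1; match: 0->15, 1->1, 2->3, 3->10; deleted nodes 15; deleted edges (15,1,has); (15,3,has); (15,10,has); (15,11,hask); added nodes 23, 24, 25, 26, 27, 28, 29; added edges (26,1,has); (26,23,has); (26,25,has); (27,3,has); (27,23,has); (27,24,has); (28,10,has); (28,24,has); (28,25,has); (29,23,has); (29,24,has); (29,25,has); result: nodes: 0:pt, 1:pt, 2:pt, 3:pt, 10:pt, 11:pt, 16:pt, 17:pt, 18:pt, 19:F, 20:F, 21:F, 22:F, 23:pt, 24:pt, 25:pt, 26:F, 27:F, 28:F, 29:F edges: (19,0,has); (19,16,has); (19,18,has); (20,3,has); (20,16,has); (20,17,has); (21,10,has); (21,17,has); (21,18,has); (22,16,has); (22,17,has); (22,18,has); (26,1,has); (26,23,has); (26,25,has); (27,3,has); (27,23,has); (27,24,has); (28,10,has); (28,24,has); (28,25,has); (29,23,has); (29,24,has); (29,25,has)
final:
nodes: 0:pt, 1:pt, 2:pt, 3:pt, 10:pt, 11:pt, 16:pt, 17:pt, 18:pt, 19:F, 20:F, 21:F, 22:F, 23:pt, 24:pt, 25:pt, 26:F, 27:F, 28:F, 29:F
edges: (19,0,has); (19,16,has); (19,18,has); (20,3,has); (20,16,has); (20,17,has); (21,10,has); (21,17,has); (21,18,has); (22,16,has); (22,17,has); (22,18,has); (26,1,has); (26,23,has); (26,25,has); (27,3,has); (27,23,has); (27,24,has); (28,10,has); (28,24,has); (28,25,has); (29,23,has); (29,24,has); (29,25,has)
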